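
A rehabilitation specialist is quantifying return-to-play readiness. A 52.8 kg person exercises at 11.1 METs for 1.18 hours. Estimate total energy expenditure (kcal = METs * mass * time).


Energy = METs * mass(kg) * time(h)
= 11.1 * 52.8 * 1.18
= 691.57 kcal

691.57 kcal


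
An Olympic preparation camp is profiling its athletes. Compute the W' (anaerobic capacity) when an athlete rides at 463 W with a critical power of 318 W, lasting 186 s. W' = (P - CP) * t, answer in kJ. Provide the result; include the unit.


Above-CP power = 145 W
Duration = 186 s
W' = 145 * 186 = 26970 J
Convert: 26970 / 1000 = 26.97 kJ

26.97 kJ


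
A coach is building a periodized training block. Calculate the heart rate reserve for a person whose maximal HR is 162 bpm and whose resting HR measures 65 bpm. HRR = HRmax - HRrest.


HRmax = 162 bpm
HRrest = 65 bpm
HRR = 162 - 65 = 97 bpm

97 bpm


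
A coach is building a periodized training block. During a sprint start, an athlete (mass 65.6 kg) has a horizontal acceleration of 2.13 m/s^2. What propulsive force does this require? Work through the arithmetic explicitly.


Propulsive force = mass * acceleration
= 65.6 kg * 2.13 m/s^2
= 139.73 N

139.73 N


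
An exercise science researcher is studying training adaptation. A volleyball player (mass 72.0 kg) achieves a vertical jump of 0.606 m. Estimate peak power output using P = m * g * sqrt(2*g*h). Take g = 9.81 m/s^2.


2 * g * h = 2 * 9.81 * 0.606 = 11.88972
sqrt(11.88972) = 3.448147 m/s
P = 72.0 * 9.81 * 3.448147 = 2435.5 W

2435.5 W


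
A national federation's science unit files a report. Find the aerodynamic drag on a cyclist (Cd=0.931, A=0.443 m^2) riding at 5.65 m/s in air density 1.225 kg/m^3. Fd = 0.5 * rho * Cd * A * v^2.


Fd = 0.5 * 1.225 * 0.931 * 0.443 * 5.65^2
= 0.5 * 1.225 * 0.931 * 0.443 * 31.9225
= 8.064 N

8.064 N


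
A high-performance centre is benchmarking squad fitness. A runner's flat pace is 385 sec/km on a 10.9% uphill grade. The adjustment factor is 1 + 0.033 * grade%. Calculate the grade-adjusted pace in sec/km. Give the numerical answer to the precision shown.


Factor = 1 + 0.033 * 10.9 = 1.3597
Adjusted pace = 385 * 1.3597
= 523.48 sec/km

523.48 s/km


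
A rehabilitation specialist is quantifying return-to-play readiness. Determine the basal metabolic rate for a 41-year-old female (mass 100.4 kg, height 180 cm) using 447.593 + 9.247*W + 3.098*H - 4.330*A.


BMR = 447.593 + 9.247*100.4 + 3.098*180 - 4.330*41
= 1756.1 kcal/day

1756.1 kcal/day


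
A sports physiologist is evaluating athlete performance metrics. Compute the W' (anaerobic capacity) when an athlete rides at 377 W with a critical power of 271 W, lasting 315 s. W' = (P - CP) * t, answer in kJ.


Above-CP power = 106 W
Duration = 315 s
W' = 106 * 315 = 33390 J
Convert: 33390 / 1000 = 33.39 kJ

33.39 kJ


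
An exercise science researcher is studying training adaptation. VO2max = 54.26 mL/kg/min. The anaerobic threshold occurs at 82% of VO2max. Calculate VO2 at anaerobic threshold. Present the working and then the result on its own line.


AT fraction = 82 / 100 = 0.82
AT VO2 = 54.26 * 0.82
= 44.49 mL/kg/min

44.49 mL/kg/min


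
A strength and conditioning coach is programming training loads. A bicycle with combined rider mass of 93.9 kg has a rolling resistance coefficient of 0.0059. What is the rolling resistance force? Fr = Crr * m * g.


Fr = 0.0059 * 93.9 * 9.81
= 0.55401 * 9.81
= 5.435 N

5.435 N


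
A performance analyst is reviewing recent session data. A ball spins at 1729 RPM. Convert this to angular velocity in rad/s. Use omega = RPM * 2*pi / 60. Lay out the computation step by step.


omega = 1729 * 2 * pi / 60
= 1729 * 6.28318531 / 60
= 10863.627 / 60
= 181.06 rad/s

181.06 rad/s


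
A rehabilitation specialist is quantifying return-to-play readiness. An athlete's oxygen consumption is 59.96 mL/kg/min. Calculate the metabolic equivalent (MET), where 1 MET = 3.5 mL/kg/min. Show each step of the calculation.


MET = VO2 / 3.5
= 59.96 / 3.5
= 17.13 METs

17.13 METs


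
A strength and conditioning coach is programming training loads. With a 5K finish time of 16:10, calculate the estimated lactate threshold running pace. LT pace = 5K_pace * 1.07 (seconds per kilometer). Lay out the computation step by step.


Race duration = 970 s for 5 km
Average pace = 970 / 5 = 194.0 s/km
LT pace = 194.0 * 1.07
= 207.58 s/km

207.58 s/km


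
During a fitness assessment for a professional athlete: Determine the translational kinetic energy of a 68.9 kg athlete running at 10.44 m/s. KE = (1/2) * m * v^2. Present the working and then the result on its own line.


KE = 0.5 * m * v^2
= 0.5 * 68.9 * 10.44^2
= 0.5 * 68.9 * 108.9936
= 3754.83 J

3754.83 J


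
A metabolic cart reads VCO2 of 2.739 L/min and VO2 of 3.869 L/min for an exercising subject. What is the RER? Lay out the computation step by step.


RER = VCO2 / VO2 = 2.739 / 3.869 = 0.7079

0.7079


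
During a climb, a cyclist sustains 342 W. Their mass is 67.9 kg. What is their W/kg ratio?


Power-to-weight = 342 W / 67.9 kg
= 5.037 W/kg

5.037 W/kg


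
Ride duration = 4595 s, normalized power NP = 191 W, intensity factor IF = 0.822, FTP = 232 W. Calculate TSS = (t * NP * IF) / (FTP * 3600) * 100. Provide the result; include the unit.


Numerator = 4595 * 191 * 0.822 = 721424.19
Denominator = 232 * 3600 = 835200
TSS = 721424.19 / 835200 * 100
= 86.38

86.38 TSS


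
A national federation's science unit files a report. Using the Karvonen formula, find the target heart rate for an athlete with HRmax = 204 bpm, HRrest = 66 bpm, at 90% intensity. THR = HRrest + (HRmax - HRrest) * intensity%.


HRR = 204 - 66 = 138
THR = 66 + 138 * 0.9
= 66 + 124.2
= 190.2 bpm

190.2 bpm


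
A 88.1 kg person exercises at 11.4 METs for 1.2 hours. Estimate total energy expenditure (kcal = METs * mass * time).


Energy = METs * mass(kg) * time(h)
= 11.4 * 88.1 * 1.2
= 1205.21 kcal

1205.21 kcal


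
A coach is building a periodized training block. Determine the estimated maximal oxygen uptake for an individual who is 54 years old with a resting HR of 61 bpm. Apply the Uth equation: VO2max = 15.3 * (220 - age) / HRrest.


HRmax = 220 - 54 = 166
VO2max = 15.3 * (166 / 61)
= 15.3 * 2.7213
= 41.64 mL/kg/min

41.64 mL/kg/min


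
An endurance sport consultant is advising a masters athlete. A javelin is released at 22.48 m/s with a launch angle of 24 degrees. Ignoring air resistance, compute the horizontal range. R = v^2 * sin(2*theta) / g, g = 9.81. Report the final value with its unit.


Launch speed squared = 505.3504
sin(2 * 24 deg) = 0.743145
Range = 505.3504 * 0.743145 / 9.81
= 38.282 m

38.282 m


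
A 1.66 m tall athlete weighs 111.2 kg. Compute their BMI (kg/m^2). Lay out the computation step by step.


height^2 = 2.7556 m^2
BMI = 111.2 / 2.7556 = 40.35 kg/m^2

40.35 kg/m^2


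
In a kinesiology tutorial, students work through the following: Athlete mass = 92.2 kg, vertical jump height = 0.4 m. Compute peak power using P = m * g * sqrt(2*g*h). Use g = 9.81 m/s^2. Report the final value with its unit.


sqrt(2 * 9.81 * 0.4) = sqrt(7.848) = 2.801428 m/s
P = 92.2 * 9.81 * 2.801428
= 2533.84 W

2533.84 W


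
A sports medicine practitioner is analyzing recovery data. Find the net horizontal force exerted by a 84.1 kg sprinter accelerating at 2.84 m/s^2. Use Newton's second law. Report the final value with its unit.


Newton's second law: F = m * a
F = 84.1 * 2.84 = 238.84 N

238.84 N


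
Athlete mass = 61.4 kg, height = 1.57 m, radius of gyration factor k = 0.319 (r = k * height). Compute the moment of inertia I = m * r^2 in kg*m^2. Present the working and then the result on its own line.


r = k * height = 0.319 * 1.57 = 0.50083 m
r^2 = 0.50083^2 = 0.250831
I = 61.4 * 0.250831 = 15.401 kg*m^2

15.401 kg*m^2


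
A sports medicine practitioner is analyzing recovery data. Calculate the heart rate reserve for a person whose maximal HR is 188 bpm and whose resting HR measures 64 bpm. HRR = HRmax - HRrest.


HRmax = 188 bpm
HRrest = 64 bpm
HRR = 188 - 64 = 124 bpm

124 bpm


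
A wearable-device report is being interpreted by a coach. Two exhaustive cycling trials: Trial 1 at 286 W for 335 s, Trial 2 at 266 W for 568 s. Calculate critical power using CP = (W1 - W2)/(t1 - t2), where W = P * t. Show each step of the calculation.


W1 = 286 * 335 = 95810 J
W2 = 266 * 568 = 151088 J
CP = (95810 - 151088) / (335 - 568)
= -55278 / -233
= 237.24 W

237.24 W


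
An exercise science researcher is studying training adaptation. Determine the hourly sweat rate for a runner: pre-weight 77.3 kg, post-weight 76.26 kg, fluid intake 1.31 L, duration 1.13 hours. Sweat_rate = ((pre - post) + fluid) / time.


Mass lost = 77.3 - 76.26 = 1.04 kg
Add fluid consumed: 1.04 + 1.31 = 2.35 L total sweat
Sweat rate = 2.35 / 1.13 = 2.08 L/h

2.08 L/h


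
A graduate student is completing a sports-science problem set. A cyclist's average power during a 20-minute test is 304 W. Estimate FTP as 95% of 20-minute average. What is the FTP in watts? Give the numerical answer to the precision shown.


FTP = 20-min power * 0.95
= 304 * 0.95
= 288.8 W

288.8 W


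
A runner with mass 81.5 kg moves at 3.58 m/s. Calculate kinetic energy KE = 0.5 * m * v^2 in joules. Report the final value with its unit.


v^2 = 3.58^2 = 12.8164
KE = 0.5 * 81.5 * 12.8164
= 522.27 J

522.27 J


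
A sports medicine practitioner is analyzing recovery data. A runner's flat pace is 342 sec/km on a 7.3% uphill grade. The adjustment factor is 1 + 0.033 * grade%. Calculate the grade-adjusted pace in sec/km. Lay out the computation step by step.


Factor = 1 + 0.033 * 7.3 = 1.2409
Adjusted pace = 342 * 1.2409
= 424.39 sec/km

424.39 s/km


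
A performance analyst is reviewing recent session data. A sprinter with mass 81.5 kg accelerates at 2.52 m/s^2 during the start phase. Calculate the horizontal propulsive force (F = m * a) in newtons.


F = m * a
= 81.5 * 2.52
= 205.38 N

205.38 N


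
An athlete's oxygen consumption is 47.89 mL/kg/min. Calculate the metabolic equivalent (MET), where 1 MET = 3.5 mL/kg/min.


MET = VO2 / 3.5
= 47.89 / 3.5
= 13.68 METs

13.68 METs


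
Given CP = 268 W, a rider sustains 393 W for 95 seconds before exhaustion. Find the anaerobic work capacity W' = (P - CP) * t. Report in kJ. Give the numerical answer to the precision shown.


Excess power = 393 - 268 = 125 W
Work above CP = 125 * 95 = 11875 J
W' = 11.875 kJ

11.875 kJ


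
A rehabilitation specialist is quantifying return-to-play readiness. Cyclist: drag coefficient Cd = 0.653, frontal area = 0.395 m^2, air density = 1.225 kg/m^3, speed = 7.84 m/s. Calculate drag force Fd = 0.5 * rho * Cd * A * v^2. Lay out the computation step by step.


v^2 = 7.84^2 = 61.4656
Fd = 0.5 * 1.225 * 0.653 * 0.395 * 61.4656
= 9.711 N

9.711 N


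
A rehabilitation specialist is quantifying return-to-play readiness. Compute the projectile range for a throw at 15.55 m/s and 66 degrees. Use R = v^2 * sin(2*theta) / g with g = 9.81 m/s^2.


Two times the angle = 132 degrees
sin(132) = 0.743145
R = 241.8025 * 0.743145 / 9.81 = 18.317 m

18.317 m


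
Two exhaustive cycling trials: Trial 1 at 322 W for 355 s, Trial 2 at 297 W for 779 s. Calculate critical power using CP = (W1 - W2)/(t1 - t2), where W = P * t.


W1 = 322 * 355 = 114310 J
W2 = 297 * 779 = 231363 J
CP = (114310 - 231363) / (355 - 779)
= -117053 / -424
= 276.07 W

276.07 W


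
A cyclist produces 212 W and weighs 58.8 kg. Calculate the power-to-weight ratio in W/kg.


P/W = power / mass
= 212 / 58.8
= 3.605 W/kg

3.605 W/kg


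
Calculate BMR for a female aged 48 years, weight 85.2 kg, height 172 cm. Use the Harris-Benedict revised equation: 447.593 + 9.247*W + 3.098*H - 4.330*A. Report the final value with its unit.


Substituting values:
W term = 9.247 * 85.2 = 787.8444
H term = 3.098 * 172 = 532.856
A term = 4.330 * 48 = 207.84
BMR = 1560.45 kcal/day

1560.45 kcal/day


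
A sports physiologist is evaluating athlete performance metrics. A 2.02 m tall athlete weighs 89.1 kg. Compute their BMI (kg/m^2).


height^2 = 4.0804 m^2
BMI = 89.1 / 4.0804 = 21.84 kg/m^2

21.84 kg/m^2


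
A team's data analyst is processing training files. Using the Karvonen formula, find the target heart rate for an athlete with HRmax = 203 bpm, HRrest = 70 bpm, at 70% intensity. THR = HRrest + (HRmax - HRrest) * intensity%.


HRR = 203 - 70 = 133
THR = 70 + 133 * 0.7
= 70 + 93.1
= 163.1 bpm

163.1 bpm


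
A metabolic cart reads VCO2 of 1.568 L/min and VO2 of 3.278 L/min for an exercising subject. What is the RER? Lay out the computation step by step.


RER = VCO2 / VO2 = 1.568 / 3.278 = 0.4783

0.4783


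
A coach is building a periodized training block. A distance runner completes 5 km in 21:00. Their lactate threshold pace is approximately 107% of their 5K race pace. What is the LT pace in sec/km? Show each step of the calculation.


Convert to seconds: 21 min 0 s = 1260 s
Pace per km = 1260 / 5 = 252.0 s/km
LT pace = 252.0 * 1.07 = 269.64 s/km

269.64 s/km


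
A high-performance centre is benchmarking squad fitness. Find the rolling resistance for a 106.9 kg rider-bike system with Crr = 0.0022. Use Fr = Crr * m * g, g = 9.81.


m * g = 106.9 * 9.81 = 1048.689 N
Fr = 0.0022 * 1048.689 = 2.307 N

2.307 N


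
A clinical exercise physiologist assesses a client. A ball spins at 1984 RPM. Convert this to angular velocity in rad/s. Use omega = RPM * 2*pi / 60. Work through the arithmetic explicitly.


omega = 1984 * 2 * pi / 60
= 1984 * 6.28318531 / 60
= 12465.84 / 60
= 207.764 rad/s

207.764 rad/s


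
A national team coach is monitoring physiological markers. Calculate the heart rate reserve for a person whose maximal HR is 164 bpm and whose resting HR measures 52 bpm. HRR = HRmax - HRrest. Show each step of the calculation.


HRmax = 164 bpm
HRrest = 52 bpm
HRR = 164 - 52 = 112 bpm

112 bpm


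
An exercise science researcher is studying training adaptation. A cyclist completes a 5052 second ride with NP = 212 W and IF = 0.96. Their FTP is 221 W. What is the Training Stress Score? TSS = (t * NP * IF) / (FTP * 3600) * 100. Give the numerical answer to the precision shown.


t * NP * IF = 5052 * 212 * 0.96 = 1028183.04
FTP * 3600 = 795600
TSS = (1028183.04 / 795600) * 100 = 129.23

129.23 TSS


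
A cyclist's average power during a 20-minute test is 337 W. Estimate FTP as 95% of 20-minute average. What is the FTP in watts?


FTP = 20-min power * 0.95
= 337 * 0.95
= 320.15 W

320.15 W


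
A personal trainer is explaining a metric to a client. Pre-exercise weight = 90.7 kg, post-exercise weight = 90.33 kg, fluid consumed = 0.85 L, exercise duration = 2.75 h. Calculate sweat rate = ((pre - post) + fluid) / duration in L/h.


Weight loss = 90.7 - 90.33 = 0.37 kg (approx L)
Total sweat = 0.37 + 0.85 = 1.22 L
Sweat rate = 1.22 / 2.75 = 0.444 L/h

0.444 L/h


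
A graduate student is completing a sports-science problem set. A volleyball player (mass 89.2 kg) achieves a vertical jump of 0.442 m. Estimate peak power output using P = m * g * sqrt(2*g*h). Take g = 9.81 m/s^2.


2 * g * h = 2 * 9.81 * 0.442 = 8.67204
sqrt(8.67204) = 2.944833 m/s
P = 89.2 * 9.81 * 2.944833 = 2576.88 W

2576.88 W


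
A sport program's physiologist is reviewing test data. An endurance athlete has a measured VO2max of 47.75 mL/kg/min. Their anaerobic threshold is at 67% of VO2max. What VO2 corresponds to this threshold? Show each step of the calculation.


Anaerobic threshold VO2 = VO2max * 67%
= 47.75 * 0.67
= 31.99 mL/kg/min

31.99 mL/kg/min


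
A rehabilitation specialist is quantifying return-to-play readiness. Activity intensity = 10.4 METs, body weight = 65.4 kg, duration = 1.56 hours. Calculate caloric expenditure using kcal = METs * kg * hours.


kcal = 10.4 * 65.4 * 1.56
= 680.16 * 1.56
= 1061.05 kcal

1061.05 kcal


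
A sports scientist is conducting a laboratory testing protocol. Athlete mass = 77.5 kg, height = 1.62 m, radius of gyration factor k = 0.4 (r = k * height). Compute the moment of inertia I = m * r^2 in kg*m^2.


r = k * height = 0.4 * 1.62 = 0.648 m
r^2 = 0.648^2 = 0.419904
I = 77.5 * 0.419904 = 32.543 kg*m^2

32.543 kg*m^2


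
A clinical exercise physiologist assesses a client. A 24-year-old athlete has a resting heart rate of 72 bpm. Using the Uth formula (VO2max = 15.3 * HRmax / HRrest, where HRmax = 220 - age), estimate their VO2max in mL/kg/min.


HRmax = 220 - 24 = 196 bpm
Ratio = HRmax / HRrest = 196 / 72 = 2.7222
VO2max = 15.3 * 2.7222 = 41.65 mL/kg/min

41.65 mL/kg/min


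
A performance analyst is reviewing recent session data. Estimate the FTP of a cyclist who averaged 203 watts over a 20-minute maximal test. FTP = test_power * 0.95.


FTP = 203 * 0.95 = 192.85 W

192.85 W


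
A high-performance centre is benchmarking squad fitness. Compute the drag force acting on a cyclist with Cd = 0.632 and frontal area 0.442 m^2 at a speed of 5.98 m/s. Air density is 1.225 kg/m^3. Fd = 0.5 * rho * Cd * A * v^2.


Step 1: v^2 = 35.7604
Step 2: Fd = 0.5 * 1.225 * 0.632 * 0.442 * 35.7604
= 6.119 N

6.119 N


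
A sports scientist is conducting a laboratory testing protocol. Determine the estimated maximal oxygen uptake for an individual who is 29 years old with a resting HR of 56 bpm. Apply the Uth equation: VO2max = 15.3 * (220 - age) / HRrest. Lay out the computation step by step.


HRmax = 220 - 29 = 191
VO2max = 15.3 * (191 / 56)
= 15.3 * 3.4107
= 52.18 mL/kg/min

52.18 mL/kg/min


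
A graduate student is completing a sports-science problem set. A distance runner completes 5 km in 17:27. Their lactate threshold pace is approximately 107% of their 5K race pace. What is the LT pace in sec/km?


Convert to seconds: 17 min 27 s = 1047 s
Pace per km = 1047 / 5 = 209.4 s/km
LT pace = 209.4 * 1.07 = 224.06 s/km

224.06 s/km


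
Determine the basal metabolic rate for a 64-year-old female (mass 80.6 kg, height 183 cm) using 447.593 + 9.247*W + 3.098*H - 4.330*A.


BMR = 447.593 + 9.247*80.6 + 3.098*183 - 4.330*64
= 1482.72 kcal/day

1482.72 kcal/day


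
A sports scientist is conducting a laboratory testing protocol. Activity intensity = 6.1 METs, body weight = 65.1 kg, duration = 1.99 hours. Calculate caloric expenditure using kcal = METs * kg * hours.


kcal = 6.1 * 65.1 * 1.99
= 397.11 * 1.99
= 790.25 kcal

790.25 kcal


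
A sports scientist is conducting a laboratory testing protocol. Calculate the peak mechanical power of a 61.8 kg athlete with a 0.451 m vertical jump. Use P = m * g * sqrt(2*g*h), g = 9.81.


First, sqrt(2gh) = sqrt(2 * 9.81 * 0.451)
= sqrt(8.84862) = 2.974663 m/s
Power = 61.8 * 9.81 * 2.974663 = 1803.41 W

1803.41 W


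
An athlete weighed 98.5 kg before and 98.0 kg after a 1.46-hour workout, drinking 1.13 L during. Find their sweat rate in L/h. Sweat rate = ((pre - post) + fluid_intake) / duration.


Body mass change = 0.5 kg
Total sweat loss = 0.5 + 1.13 = 1.63 L
Rate = 1.63 / 1.46 = 1.116 L/h

1.116 L/h


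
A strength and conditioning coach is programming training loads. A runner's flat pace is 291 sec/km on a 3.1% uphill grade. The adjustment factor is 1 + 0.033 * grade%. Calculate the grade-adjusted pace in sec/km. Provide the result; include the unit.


Factor = 1 + 0.033 * 3.1 = 1.1023
Adjusted pace = 291 * 1.1023
= 320.77 sec/km

320.77 s/km


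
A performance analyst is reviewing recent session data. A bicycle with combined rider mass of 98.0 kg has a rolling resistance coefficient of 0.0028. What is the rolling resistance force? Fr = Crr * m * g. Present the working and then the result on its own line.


Fr = 0.0028 * 98.0 * 9.81
= 0.2744 * 9.81
= 2.692 N

2.692 N


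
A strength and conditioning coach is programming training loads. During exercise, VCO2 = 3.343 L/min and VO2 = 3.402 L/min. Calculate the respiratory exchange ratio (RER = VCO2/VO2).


RER = VCO2 / VO2
= 3.343 / 3.402
= 0.9827

0.9827


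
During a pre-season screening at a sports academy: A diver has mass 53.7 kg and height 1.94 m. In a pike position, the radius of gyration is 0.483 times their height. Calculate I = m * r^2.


r = 0.483 * 1.94 = 0.93702 m
I = m * r^2 = 53.7 * 0.878006 = 47.149 kg*m^2

47.149 kg*m^2


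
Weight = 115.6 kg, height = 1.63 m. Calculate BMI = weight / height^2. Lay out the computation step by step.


height^2 = 1.63^2 = 2.6569
BMI = 115.6 / 2.6569 = 43.51 kg/m^2

43.51 kg/m^2


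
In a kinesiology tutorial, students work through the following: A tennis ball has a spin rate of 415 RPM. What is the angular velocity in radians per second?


Convert RPM to rad/s: multiply by 2*pi and divide by 60
omega = 415 * 2 * pi / 60
= 43.459 rad/s

43.459 rad/s


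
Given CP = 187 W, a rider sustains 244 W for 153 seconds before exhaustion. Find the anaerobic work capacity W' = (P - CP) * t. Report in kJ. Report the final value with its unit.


Excess power = 244 - 187 = 57 W
Work above CP = 57 * 153 = 8721 J
W' = 8.721 kJ

8.721 kJ


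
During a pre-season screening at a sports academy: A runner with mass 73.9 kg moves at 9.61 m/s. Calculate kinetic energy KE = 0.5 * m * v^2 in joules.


v^2 = 9.61^2 = 92.3521
KE = 0.5 * 73.9 * 92.3521
= 3412.41 J

3412.41 J


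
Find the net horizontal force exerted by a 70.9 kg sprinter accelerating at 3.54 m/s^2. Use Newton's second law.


Newton's second law: F = m * a
F = 70.9 * 3.54 = 250.99 N

250.99 N


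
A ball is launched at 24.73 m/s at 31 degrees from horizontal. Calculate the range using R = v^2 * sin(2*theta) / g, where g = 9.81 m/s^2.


sin(2 * 31) = sin(62) = 0.882948
v^2 = 24.73^2 = 611.5729
R = 611.5729 * 0.882948 / 9.81
= 55.045 m

55.045 m


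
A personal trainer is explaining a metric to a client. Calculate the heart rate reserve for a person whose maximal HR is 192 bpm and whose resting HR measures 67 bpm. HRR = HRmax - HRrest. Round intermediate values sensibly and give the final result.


HRmax = 192 bpm
HRrest = 67 bpm
HRR = 192 - 67 = 125 bpm

125 bpm


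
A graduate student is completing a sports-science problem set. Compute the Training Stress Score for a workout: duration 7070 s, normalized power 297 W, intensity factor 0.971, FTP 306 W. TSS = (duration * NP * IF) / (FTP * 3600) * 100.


Product = 7070 * 297 * 0.971 = 2038896.09
Base = 306 * 3600 = 1101600
TSS = 2038896.09 / 1101600 * 100 = 185.08

185.08 TSS


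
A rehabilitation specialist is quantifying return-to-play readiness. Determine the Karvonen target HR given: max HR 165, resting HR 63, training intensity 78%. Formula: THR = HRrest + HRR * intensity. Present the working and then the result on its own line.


HRR = HRmax - HRrest = 165 - 63 = 102
THR = 63 + 102 * 0.78
= 142.56 bpm

142.56 bpm


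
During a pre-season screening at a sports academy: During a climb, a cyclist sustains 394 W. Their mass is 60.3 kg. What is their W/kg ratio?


Power-to-weight = 394 W / 60.3 kg
= 6.534 W/kg

6.534 W/kg


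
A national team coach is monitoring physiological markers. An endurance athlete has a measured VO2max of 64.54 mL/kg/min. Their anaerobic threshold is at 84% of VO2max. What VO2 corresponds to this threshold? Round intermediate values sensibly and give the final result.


Anaerobic threshold VO2 = VO2max * 84%
= 64.54 * 0.84
= 54.21 mL/kg/min

54.21 mL/kg/min


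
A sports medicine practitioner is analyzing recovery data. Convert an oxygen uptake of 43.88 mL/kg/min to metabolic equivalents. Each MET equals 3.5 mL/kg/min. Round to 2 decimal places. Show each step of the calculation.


One MET = 3.5 mL/kg/min
Number of METs = 43.88 / 3.5
= 12.54 METs

12.54 METs


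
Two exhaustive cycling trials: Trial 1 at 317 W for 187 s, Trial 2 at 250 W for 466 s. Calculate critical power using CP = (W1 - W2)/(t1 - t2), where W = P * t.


W1 = 317 * 187 = 59279 J
W2 = 250 * 466 = 116500 J
CP = (59279 - 116500) / (187 - 466)
= -57221 / -279
= 205.09 W

205.09 W


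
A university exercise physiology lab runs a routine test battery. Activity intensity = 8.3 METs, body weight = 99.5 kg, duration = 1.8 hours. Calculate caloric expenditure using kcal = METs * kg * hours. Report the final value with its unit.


kcal = 8.3 * 99.5 * 1.8
= 825.85 * 1.8
= 1486.53 kcal

1486.53 kcal


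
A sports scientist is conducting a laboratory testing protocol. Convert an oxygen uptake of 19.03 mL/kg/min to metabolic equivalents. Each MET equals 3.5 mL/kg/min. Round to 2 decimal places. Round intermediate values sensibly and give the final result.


One MET = 3.5 mL/kg/min
Number of METs = 19.03 / 3.5
= 5.44 METs

5.44 METs


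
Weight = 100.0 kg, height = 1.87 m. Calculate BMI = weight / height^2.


height^2 = 1.87^2 = 3.4969
BMI = 100.0 / 3.4969 = 28.6 kg/m^2

28.6 kg/m^2


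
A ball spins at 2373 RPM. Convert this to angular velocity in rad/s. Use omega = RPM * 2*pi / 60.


omega = 2373 * 2 * pi / 60
= 2373 * 6.28318531 / 60
= 14909.999 / 60
= 248.5 rad/s

248.5 rad/s


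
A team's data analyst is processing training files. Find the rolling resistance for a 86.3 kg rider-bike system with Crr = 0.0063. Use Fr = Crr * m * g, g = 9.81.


m * g = 86.3 * 9.81 = 846.603 N
Fr = 0.0063 * 846.603 = 5.334 N

5.334 N


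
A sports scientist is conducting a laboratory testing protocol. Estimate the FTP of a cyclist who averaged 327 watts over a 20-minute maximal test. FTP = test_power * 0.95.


FTP = 327 * 0.95 = 310.65 W

310.65 W


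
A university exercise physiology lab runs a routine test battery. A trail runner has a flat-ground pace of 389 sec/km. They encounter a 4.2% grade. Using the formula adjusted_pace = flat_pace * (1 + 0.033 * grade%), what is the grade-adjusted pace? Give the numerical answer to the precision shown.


Grade factor = 1 + 0.033 * 4.2 = 1.1386
Adjusted = 389 * 1.1386 = 442.92 sec/km

442.92 s/km


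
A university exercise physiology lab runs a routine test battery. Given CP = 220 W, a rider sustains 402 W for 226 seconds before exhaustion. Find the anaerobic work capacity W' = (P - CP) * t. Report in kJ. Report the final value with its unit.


Excess power = 402 - 220 = 182 W
Work above CP = 182 * 226 = 41132 J
W' = 41.132 kJ

41.132 kJ


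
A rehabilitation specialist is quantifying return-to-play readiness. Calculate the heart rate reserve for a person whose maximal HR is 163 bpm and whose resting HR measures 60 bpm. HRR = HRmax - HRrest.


HRmax = 163 bpm
HRrest = 60 bpm
HRR = 163 - 60 = 103 bpm

103 bpm


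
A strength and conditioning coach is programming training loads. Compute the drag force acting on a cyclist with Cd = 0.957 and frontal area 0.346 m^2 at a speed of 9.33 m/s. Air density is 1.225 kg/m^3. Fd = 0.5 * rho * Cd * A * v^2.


Step 1: v^2 = 87.0489
Step 2: Fd = 0.5 * 1.225 * 0.957 * 0.346 * 87.0489
= 17.655 N

17.655 N


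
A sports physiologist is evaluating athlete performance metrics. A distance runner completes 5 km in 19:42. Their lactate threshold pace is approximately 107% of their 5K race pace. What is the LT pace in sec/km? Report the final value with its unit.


Convert to seconds: 19 min 42 s = 1182 s
Pace per km = 1182 / 5 = 236.4 s/km
LT pace = 236.4 * 1.07 = 252.95 s/km

252.95 s/km


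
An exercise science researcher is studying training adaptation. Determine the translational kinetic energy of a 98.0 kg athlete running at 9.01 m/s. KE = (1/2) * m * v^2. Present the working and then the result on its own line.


KE = 0.5 * m * v^2
= 0.5 * 98.0 * 9.01^2
= 0.5 * 98.0 * 81.1801
= 3977.82 J

3977.82 J


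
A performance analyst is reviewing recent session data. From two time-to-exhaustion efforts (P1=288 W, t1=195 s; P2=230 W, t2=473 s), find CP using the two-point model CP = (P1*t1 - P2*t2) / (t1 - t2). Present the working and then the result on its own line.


Work in trial 1 = 56160 J
Work in trial 2 = 108790 J
Delta work = -52630 J
Delta time = -278 s
CP = -52630 / -278 = 189.32 W

189.32 W


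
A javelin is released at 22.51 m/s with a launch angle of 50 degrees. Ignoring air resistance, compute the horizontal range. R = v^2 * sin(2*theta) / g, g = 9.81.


Launch speed squared = 506.7001
sin(2 * 50 deg) = 0.984808
Range = 506.7001 * 0.984808 / 9.81
= 50.867 m

50.867 m


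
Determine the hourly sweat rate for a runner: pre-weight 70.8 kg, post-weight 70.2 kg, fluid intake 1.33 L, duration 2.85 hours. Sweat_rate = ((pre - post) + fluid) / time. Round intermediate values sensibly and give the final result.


Mass lost = 70.8 - 70.2 = 0.6 kg
Add fluid consumed: 0.6 + 1.33 = 1.93 L total sweat
Sweat rate = 1.93 / 2.85 = 0.677 L/h

0.677 L/h


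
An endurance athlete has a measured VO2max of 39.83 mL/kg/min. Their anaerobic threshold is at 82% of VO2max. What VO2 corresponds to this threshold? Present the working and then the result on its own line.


Anaerobic threshold VO2 = VO2max * 82%
= 39.83 * 0.82
= 32.66 mL/kg/min

32.66 mL/kg/min


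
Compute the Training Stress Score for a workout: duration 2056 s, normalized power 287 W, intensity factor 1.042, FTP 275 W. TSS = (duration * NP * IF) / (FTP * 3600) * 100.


Product = 2056 * 287 * 1.042 = 614855.024
Base = 275 * 3600 = 990000
TSS = 614855.024 / 990000 * 100 = 62.11

62.11 TSS


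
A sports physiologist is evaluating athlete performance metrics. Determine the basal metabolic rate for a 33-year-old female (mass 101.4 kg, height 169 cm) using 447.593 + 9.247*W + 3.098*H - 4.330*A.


BMR = 447.593 + 9.247*101.4 + 3.098*169 - 4.330*33
= 1765.91 kcal/day

1765.91 kcal/day


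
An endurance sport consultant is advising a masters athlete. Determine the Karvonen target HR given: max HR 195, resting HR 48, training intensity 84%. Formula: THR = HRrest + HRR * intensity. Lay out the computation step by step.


HRR = HRmax - HRrest = 195 - 48 = 147
THR = 48 + 147 * 0.84
= 171.48 bpm

171.48 bpm


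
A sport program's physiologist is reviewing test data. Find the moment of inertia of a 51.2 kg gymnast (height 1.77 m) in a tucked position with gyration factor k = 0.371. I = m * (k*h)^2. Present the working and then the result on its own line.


Radius of gyration = 0.371 * 1.77 = 0.65667 m
I = 51.2 * 0.65667^2
= 51.2 * 0.431215
= 22.078 kg*m^2

22.078 kg*m^2


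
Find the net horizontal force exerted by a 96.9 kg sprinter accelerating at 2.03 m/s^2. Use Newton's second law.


Newton's second law: F = m * a
F = 96.9 * 2.03 = 196.71 N

196.71 N


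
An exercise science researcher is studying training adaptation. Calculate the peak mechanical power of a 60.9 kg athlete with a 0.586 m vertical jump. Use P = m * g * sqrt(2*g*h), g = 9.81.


First, sqrt(2gh) = sqrt(2 * 9.81 * 0.586)
= sqrt(11.49732) = 3.39077 m/s
Power = 60.9 * 9.81 * 3.39077 = 2025.74 W

2025.74 W


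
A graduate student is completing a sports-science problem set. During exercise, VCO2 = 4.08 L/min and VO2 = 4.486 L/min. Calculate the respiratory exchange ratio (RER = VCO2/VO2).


RER = VCO2 / VO2
= 4.08 / 4.486
= 0.9095

0.9095


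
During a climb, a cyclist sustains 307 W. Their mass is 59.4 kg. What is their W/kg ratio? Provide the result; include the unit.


Power-to-weight = 307 W / 59.4 kg
= 5.168 W/kg

5.168 W/kg


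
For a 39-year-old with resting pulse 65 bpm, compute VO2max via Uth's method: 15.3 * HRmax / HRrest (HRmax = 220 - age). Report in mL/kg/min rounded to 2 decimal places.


Step 1: HRmax = 220 - 39 = 181 bpm
Step 2: Ratio = 181 / 65 = 2.7846
Step 3: VO2max = 15.3 * 2.7846 = 42.6 mL/kg/min

42.6 mL/kg/min


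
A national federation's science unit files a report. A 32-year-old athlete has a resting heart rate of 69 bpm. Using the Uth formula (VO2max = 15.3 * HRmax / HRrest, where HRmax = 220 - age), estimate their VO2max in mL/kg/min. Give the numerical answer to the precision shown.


HRmax = 220 - 32 = 188 bpm
Ratio = HRmax / HRrest = 188 / 69 = 2.7246
VO2max = 15.3 * 2.7246 = 41.69 mL/kg/min

41.69 mL/kg/min


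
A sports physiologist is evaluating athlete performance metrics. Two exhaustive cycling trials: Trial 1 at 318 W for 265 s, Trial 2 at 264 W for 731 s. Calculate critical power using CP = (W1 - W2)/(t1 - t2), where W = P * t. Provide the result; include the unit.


W1 = 318 * 265 = 84270 J
W2 = 264 * 731 = 192984 J
CP = (84270 - 192984) / (265 - 731)
= -108714 / -466
= 233.29 W

233.29 W


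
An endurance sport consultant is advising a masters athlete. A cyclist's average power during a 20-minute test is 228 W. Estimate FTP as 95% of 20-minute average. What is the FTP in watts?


FTP = 20-min power * 0.95
= 228 * 0.95
= 216.6 W

216.6 W


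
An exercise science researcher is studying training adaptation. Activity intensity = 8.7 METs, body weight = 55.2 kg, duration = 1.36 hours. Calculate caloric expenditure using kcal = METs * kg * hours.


kcal = 8.7 * 55.2 * 1.36
= 480.24 * 1.36
= 653.13 kcal

653.13 kcal


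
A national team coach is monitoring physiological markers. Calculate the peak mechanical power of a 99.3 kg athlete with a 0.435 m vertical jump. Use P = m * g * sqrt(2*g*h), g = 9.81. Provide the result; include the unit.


First, sqrt(2gh) = sqrt(2 * 9.81 * 0.435)
= sqrt(8.5347) = 2.921421 m/s
Power = 99.3 * 9.81 * 2.921421 = 2845.85 W

2845.85 W


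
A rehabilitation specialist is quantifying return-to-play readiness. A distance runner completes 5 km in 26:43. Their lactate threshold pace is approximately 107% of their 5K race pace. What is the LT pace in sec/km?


Convert to seconds: 26 min 43 s = 1603 s
Pace per km = 1603 / 5 = 320.6 s/km
LT pace = 320.6 * 1.07 = 343.04 s/km

343.04 s/km


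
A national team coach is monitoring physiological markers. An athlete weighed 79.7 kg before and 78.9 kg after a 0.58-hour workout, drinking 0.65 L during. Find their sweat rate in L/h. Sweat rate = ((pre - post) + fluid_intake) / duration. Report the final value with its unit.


Body mass change = 0.8 kg
Total sweat loss = 0.8 + 0.65 = 1.45 L
Rate = 1.45 / 0.58 = 2.5 L/h

2.5 L/h


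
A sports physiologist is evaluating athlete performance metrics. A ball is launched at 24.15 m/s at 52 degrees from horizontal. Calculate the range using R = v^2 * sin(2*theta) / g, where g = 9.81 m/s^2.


sin(2 * 52) = sin(104) = 0.970296
v^2 = 24.15^2 = 583.2225
R = 583.2225 * 0.970296 / 9.81
= 57.686 m

57.686 m


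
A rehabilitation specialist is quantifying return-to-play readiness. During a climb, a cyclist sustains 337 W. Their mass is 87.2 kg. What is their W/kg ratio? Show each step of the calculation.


Power-to-weight = 337 W / 87.2 kg
= 3.865 W/kg

3.865 W/kg


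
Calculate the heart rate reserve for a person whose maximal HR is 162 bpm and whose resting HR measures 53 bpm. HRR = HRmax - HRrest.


HRmax = 162 bpm
HRrest = 53 bpm
HRR = 162 - 53 = 109 bpm

109 bpm


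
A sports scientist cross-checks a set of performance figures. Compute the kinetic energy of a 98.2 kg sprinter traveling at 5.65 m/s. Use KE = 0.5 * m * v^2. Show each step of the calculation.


Velocity squared = 31.9225
KE = 0.5 * 98.2 * 31.9225 = 1567.39 J

1567.39 J


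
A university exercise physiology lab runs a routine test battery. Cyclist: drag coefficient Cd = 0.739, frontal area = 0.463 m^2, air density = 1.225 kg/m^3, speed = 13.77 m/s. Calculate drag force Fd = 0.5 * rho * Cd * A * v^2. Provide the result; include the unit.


v^2 = 13.77^2 = 189.6129
Fd = 0.5 * 1.225 * 0.739 * 0.463 * 189.6129
= 39.737 N

39.737 N


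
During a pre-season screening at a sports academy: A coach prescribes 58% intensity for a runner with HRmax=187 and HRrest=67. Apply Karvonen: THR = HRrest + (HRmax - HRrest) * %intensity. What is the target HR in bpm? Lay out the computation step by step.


Heart rate reserve = 187 - 67 = 120
Intensity fraction = 58 / 100 = 0.58
THR = 67 + 120 * 0.58 = 136.6 bpm

136.6 bpm


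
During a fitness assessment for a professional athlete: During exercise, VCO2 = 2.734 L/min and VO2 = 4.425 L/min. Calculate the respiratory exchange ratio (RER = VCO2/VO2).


RER = VCO2 / VO2
= 2.734 / 4.425
= 0.6179

0.6179


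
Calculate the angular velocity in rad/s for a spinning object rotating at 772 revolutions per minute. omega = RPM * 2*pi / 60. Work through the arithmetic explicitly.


omega = RPM * 2*pi / 60
= 772 * 6.28318531 / 60
= 80.844 rad/s

80.844 rad/s


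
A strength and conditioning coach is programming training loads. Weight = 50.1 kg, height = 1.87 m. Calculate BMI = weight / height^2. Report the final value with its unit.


height^2 = 1.87^2 = 3.4969
BMI = 50.1 / 3.4969 = 14.33 kg/m^2

14.33 kg/m^2


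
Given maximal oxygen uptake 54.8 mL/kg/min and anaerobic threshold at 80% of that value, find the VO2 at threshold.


Percentage as decimal = 0.8
VO2 at AT = 54.8 * 0.8 = 43.84 mL/kg/min

43.84 mL/kg/min


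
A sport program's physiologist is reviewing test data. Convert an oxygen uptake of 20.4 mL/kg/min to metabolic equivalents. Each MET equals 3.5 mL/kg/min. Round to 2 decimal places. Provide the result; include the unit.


One MET = 3.5 mL/kg/min
Number of METs = 20.4 / 3.5
= 5.83 METs

5.83 METs


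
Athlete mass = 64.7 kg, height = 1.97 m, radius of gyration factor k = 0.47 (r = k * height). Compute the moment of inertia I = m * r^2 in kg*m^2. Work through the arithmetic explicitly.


r = k * height = 0.47 * 1.97 = 0.9259 m
r^2 = 0.9259^2 = 0.857291
I = 64.7 * 0.857291 = 55.467 kg*m^2

55.467 kg*m^2


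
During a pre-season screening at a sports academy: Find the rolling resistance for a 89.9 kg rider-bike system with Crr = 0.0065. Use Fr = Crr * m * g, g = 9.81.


m * g = 89.9 * 9.81 = 881.919 N
Fr = 0.0065 * 881.919 = 5.732 N

5.732 N


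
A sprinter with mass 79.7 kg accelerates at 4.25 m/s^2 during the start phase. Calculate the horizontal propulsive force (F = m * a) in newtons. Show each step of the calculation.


F = m * a
= 79.7 * 4.25
= 338.73 N

338.73 N


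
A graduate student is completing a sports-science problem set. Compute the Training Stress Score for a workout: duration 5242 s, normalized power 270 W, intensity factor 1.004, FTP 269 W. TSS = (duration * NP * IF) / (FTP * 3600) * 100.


Product = 5242 * 270 * 1.004 = 1421001.36
Base = 269 * 3600 = 968400
TSS = 1421001.36 / 968400 * 100 = 146.74

146.74 TSS


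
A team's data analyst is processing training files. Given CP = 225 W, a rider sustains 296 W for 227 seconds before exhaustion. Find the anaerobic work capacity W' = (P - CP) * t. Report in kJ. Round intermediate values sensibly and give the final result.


Excess power = 296 - 225 = 71 W
Work above CP = 71 * 227 = 16117 J
W' = 16.117 kJ

16.117 kJ


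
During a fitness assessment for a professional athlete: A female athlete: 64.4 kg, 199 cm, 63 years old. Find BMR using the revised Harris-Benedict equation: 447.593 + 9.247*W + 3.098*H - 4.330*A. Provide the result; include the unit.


Intercept = 447.593
Weight contribution = 9.247 * 64.4 = 595.5068
Height contribution = 3.098 * 199 = 616.502
Age contribution = 4.33 * 63 = 272.79
BMR = 447.593 + 595.5068 + 616.502 - 272.79
= 1386.81 kcal/day

1386.81 kcal/day


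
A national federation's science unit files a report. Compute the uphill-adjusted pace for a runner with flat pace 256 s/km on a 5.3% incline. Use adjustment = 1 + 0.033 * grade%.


Adjustment factor = 1 + 0.033 * 5.3 = 1.1749
Grade-adjusted pace = 256 * 1.1749 = 300.77 s/km

300.77 s/km


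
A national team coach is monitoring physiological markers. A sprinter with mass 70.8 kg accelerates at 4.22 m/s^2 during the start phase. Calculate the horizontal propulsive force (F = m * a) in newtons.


F = m * a
= 70.8 * 4.22
= 298.78 N

298.78 N


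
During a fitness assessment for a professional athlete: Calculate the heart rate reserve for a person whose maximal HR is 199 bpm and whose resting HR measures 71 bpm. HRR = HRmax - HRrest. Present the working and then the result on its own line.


HRmax = 199 bpm
HRrest = 71 bpm
HRR = 199 - 71 = 128 bpm

128 bpm
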